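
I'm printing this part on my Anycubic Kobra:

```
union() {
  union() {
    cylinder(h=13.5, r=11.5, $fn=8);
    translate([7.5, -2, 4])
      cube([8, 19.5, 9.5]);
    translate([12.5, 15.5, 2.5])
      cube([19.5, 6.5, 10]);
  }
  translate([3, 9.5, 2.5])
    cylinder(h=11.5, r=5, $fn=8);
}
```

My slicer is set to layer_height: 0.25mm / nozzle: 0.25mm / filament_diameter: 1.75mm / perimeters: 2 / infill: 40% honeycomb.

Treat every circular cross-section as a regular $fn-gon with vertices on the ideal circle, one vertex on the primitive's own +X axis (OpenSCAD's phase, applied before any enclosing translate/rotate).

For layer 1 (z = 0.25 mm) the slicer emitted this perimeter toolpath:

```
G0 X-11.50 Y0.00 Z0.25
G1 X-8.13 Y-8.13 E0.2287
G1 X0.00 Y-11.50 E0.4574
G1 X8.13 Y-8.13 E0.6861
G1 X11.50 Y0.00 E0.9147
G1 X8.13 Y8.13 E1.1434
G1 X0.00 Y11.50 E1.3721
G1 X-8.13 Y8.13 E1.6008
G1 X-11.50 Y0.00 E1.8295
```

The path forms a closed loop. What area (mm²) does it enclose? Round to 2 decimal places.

Apply the shoelace formula to the sequence of (X, Y) vertices; enclosed area = 373.98 mm².

373.98 mm²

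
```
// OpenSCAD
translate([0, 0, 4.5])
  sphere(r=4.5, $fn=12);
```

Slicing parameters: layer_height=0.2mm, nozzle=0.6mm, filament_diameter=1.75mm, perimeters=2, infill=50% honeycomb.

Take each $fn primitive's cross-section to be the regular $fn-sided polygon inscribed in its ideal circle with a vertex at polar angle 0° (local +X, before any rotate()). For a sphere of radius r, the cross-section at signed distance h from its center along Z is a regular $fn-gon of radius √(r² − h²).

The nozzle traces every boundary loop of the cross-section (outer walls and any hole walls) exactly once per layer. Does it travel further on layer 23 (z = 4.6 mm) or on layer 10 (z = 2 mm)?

layer 23 (z = 4.6 mm)

Layer 23 (z = 4.6): the r=4.5 sphere contributes a regular 12-gon of circumradius √(4.5²−0.1²) = 4.499 (perimeter = 2·12·4.499·sin(180°/12) = 27.95 mm). So its perimeter = 27.95 mm. Layer 10 (z = 2): the sphere: section is a regular 12-gon, circumradius = √(r²−h²) = √(4.5²−2.5²) = 3.742 (perimeter = 2·12·3.742·sin(180°/12) = 23.24 mm). So its perimeter = 23.24 mm. Layer 23 is larger (27.95 vs 23.24 mm).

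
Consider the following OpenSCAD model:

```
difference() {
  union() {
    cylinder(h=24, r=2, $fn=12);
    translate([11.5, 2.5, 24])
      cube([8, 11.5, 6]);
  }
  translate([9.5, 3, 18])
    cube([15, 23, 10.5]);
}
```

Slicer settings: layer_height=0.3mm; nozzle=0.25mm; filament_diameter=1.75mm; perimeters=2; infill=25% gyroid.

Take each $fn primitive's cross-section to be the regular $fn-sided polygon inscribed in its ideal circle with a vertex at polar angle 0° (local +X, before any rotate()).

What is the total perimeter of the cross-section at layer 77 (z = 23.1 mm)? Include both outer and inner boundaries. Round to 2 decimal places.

12.42 mm

At z = 23.1 mm: the r=2 cylinder gives a regular 12-gon of circumradius 2 (constant along its height) (perimeter = 2·12·2.000·sin(180°/12) = 12.42 mm); the cube at (11.5, 2.5) does not reach this height (z outside [24, 30]); Merging all regions: only the r=2 cylinder is present, so the union is just that shape — boundary = 12.42 mm; the 15×23 cube at (9.5, 3) contributes its full rectangle (perimeter 76.00 mm); Subtracting the remaining from the first: starting from that combined region, the 15×23 cube at (9.5, 3) misses the remaining region (no effect) — boundary = 12.42 mm. Overall, the cross-section is a single solid region. Total boundary length (outer) = 12.42 mm.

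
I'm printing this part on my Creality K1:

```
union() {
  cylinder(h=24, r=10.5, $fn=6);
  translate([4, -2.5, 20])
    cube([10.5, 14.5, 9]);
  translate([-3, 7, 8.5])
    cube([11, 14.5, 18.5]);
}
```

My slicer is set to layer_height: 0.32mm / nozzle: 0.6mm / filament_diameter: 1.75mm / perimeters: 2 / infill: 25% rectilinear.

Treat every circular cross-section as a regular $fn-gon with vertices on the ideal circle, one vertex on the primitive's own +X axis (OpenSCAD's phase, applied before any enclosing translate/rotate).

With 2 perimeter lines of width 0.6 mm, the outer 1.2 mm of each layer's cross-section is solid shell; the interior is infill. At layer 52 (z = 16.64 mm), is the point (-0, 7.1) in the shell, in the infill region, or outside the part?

At z = 16.64 mm: the r=10.5 cylinder gives a regular 6-gon of circumradius 10.5 (constant along its height); the cube at (4, -2.5) does not reach this height (z outside [20, 29]); the cube at (-3, 7) is present — its section is the full 11×14.5 rectangle; Taking the union: the regions partially overlap (shared area 18.53 mm²), so overlapping operands fuse into one piece — 1 connected region. Overall, the cross-section is a single solid region. The nearest boundary edge runs (-5.25, 9.09)→(-3.00, 9.09); distance from the point to it = 3.60 mm. The point is inside the cross-section and 3.60 mm from the nearest boundary — more than the 1.2 mm shell width (2 × 0.6), so it's in the infill interior.

infill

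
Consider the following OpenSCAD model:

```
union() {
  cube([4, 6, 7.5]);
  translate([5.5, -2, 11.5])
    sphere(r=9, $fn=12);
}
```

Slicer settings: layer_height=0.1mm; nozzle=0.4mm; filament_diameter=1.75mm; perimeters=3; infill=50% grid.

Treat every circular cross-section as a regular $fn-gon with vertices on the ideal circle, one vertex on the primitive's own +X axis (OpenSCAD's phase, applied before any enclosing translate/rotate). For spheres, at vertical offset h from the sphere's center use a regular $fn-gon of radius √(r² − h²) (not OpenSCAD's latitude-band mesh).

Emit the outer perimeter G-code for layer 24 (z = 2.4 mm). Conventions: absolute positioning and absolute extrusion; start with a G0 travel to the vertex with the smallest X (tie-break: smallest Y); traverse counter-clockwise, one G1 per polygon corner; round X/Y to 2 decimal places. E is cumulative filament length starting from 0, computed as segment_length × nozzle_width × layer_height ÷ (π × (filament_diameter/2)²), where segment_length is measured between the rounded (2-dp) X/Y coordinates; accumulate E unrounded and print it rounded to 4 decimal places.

G0 X0.00 Y0.00 Z2.40
G1 X4.00 Y0.00 E0.0665
G1 X4.00 Y6.00 E0.1663
G1 X0.00 Y6.00 E0.2328
G1 X0.00 Y0.00 E0.3326

At z = 2.4 mm: the 4×6 cube contributes its full rectangle; the sphere at (5.5, -2) is not intersected at this z (|z−center|=9.100 > r=9); Combining (union): only the 4×6 cube is present, so the union is just that shape — 1 connected region. The outline is a single polygon with 4 vertices. Extrusion per mm of travel: 0.4 × 0.1 / (π × 0.875²) = 0.016630. Accumulating E over each segment gives final E = 0.3326.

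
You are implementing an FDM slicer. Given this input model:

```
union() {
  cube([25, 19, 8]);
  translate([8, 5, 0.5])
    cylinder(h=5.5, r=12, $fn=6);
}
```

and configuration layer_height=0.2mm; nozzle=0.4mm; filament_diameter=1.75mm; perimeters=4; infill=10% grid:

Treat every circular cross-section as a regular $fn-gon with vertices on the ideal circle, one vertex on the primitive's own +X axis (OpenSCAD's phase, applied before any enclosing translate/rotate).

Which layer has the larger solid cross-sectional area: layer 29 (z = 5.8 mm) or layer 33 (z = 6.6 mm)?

Layer 29 (z = 5.8): the cube is present — its section is the full 25×19 rectangle (area 475.00 mm²); the r=12 cylinder at (8, 5) gives a regular 6-gon of circumradius 12 (constant along its height) (area = (6/2)·12.000²·sin(360°/6) = 374.12 mm²); Taking the union: the regions partially overlap — summed areas 849.12 mm² minus the doubly-counted overlap 265.99 mm² gives 583.13 mm² — area = 583.13 mm². So its area = 583.13 mm². Layer 33 (z = 6.6): the cube is present — its section is the full 25×19 rectangle (area 475.00 mm²); the cylinder at (8, 5) is not intersected at this z (z outside [0.5, 6]); Merging all regions: only the 25×19 cube is present, so the union is just that shape — area = 475.00 mm². So its area = 475.00 mm². Layer 29 is larger (583.13 vs 475.00 mm²).

layer 29 (z = 5.8 mm)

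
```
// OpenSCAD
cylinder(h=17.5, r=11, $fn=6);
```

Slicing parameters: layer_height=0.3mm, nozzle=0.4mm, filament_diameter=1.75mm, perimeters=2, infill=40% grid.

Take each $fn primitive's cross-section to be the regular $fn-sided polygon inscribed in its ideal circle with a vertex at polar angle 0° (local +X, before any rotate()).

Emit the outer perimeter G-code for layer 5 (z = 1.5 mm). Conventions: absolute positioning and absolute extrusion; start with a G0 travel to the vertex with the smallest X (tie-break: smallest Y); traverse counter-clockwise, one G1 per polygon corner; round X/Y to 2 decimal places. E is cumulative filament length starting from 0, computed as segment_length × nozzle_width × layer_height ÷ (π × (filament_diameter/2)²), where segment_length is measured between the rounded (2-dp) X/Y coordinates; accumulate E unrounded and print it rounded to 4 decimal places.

At z = 1.5 mm: the cylinder: section is a regular 6-gon, circumradius r=11. The outline is a single polygon with 6 vertices. Extrusion per mm of travel: 0.4 × 0.3 / (π × 0.875²) = 0.049890. Accumulating E over each segment gives final E = 3.2934.

G0 X-11.00 Y0.00 Z1.50
G1 X-5.50 Y-9.53 E0.5490
G1 X5.50 Y-9.53 E1.0977
G1 X11.00 Y0.00 E1.6467
G1 X5.50 Y9.53 E2.1957
G1 X-5.50 Y9.53 E2.7444
G1 X-11.00 Y0.00 E3.2934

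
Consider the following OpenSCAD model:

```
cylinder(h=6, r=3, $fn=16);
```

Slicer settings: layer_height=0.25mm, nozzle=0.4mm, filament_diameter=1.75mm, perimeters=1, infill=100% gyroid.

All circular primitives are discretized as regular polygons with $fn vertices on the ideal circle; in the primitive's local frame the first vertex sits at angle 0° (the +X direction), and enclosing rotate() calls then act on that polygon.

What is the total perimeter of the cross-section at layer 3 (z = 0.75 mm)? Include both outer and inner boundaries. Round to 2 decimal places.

18.73 mm

At z = 0.75 mm: the r=3 cylinder contributes a regular 16-gon of circumradius 3 (perimeter = 2·16·3.000·sin(180°/16) = 18.73 mm). Overall, the cross-section is a single solid region. Total boundary length (outer) = 18.73 mm.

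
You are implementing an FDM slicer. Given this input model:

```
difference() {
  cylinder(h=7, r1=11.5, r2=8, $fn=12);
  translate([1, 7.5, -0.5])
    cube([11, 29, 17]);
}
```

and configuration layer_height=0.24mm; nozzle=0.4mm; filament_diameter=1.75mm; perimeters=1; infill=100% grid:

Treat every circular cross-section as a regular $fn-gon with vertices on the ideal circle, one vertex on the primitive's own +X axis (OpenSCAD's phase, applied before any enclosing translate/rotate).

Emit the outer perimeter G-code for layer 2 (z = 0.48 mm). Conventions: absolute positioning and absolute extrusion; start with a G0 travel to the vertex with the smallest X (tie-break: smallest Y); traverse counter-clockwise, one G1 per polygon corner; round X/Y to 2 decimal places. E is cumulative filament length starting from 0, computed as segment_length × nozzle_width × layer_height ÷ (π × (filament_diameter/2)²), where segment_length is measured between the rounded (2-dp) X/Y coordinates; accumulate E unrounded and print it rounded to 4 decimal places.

G0 X-11.26 Y0.00 Z0.48
G1 X-9.75 Y-5.63 E0.2326
G1 X-5.63 Y-9.75 E0.4652
G1 X0.00 Y-11.26 E0.6978
G1 X5.63 Y-9.75 E0.9305
G1 X9.75 Y-5.63 E1.1630
G1 X11.26 Y0.00 E1.3957
G1 X9.75 Y5.63 E1.6283
G1 X7.88 Y7.50 E1.7339
G1 X1.00 Y7.50 E2.0085
G1 X1.00 Y10.99 E2.1478
G1 X0.00 Y11.26 E2.1891
G1 X-5.63 Y9.75 E2.4218
G1 X-9.75 Y5.63 E2.6543
G1 X-11.26 Y0.00 E2.8870

At z = 0.48 mm: the cone: at t=0.069 of its height the radius interpolates to r₁+(r₂−r₁)t = 11.260, giving a regular 12-gon of that circumradius; the cube at (1, 7.5) (footprint 11×29) is included at this height; After the difference (first − rest): starting from the cone, the 11×29 cube at (1, 7.5) partially overlaps it — only the 15.83 mm² overlap (of its 319.00 mm²) is removed, clipping the outline — 1 connected region. The outline is a single polygon with 14 vertices. Extrusion per mm of travel: 0.4 × 0.24 / (π × 0.875²) = 0.039912. Accumulating E over each segment gives final E = 2.8870.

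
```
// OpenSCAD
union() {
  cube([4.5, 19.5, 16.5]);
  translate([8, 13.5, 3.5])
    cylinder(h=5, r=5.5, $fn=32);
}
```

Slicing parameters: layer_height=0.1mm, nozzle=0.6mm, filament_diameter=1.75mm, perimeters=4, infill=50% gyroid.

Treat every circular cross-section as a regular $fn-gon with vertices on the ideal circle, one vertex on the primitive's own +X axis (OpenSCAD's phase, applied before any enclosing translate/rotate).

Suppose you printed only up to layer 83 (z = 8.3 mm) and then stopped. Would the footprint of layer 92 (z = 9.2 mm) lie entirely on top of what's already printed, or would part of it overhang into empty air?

Compare the two slices. At z = 8.3: the 4.5×19.5 cube contributes its full rectangle (area 87.75 mm²); the cylinder at (8, 13.5): section is a regular 32-gon, circumradius r=5.5 (area = (32/2)·5.500²·sin(360°/32) = 94.42 mm²); Combining (union): the regions partially overlap — summed areas 182.17 mm² minus the doubly-counted overlap 11.63 mm² gives 170.54 mm² — area = 170.54 mm². At z = 9.2: the cube (footprint 4.5×19.5) is included at this height (area 87.75 mm²); the cylinder at (8, 13.5) is not intersected at this z (z outside [3.5, 8.5]); Merging all regions: only the 4.5×19.5 cube is present, so the union is just that shape — area = 87.75 mm². Checking containment: the cross-section at z = 9.2 is a subset of the cross-section at z = 8.3.

entirely on top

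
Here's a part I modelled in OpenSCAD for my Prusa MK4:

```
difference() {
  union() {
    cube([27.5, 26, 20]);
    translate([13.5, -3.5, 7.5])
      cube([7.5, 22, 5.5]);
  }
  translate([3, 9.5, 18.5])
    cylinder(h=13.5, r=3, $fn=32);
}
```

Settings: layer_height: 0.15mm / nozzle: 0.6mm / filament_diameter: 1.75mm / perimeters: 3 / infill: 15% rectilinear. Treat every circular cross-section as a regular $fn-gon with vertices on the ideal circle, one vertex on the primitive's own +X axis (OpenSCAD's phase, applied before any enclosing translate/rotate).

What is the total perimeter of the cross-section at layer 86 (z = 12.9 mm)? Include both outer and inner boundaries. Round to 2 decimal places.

At z = 12.9 mm: the cube is present — its section is the full 27.5×26 rectangle (perimeter 107.00 mm); the cube at (13.5, -3.5) (footprint 7.5×22) is included at this height (perimeter 59.00 mm); Combining (union): the regions partially overlap (shared area 138.75 mm²), so the edge portions inside another operand are dropped and the merged outline is re-measured after clipping — boundary = 114.00 mm; the cylinder at (3, 9.5) does not reach this height (z outside [18.5, 32]); Taking the first minus the rest: none of the subtracted shapes is present at this height, so that combined region is unchanged — boundary = 114.00 mm. Overall, the cross-section is a single solid region. Total boundary length (outer) = 114.00 mm.

114.00 mm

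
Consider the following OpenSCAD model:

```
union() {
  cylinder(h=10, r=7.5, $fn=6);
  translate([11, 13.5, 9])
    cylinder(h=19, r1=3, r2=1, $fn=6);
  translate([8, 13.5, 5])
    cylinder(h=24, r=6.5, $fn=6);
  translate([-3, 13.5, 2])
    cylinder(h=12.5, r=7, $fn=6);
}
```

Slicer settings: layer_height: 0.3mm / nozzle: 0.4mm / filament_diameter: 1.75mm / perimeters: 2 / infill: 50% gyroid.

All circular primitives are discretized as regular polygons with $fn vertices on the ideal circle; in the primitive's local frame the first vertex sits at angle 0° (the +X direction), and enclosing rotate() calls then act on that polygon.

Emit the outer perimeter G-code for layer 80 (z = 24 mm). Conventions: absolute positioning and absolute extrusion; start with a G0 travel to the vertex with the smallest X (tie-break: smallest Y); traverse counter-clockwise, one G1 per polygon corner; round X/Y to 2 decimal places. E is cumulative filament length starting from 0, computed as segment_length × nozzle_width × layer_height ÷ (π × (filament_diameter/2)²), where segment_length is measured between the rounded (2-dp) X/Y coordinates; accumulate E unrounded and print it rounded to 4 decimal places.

At z = 24 mm: the cylinder is absent (z outside [0, 10]); the cone at (11, 13.5): at t=0.789 of its height the radius interpolates to r₁+(r₂−r₁)t = 1.421, giving a regular 6-gon of that circumradius; the cylinder at (8, 13.5): section is a regular 6-gon, circumradius r=6.5; the cylinder at (-3, 13.5) is absent (z outside [2, 14.5]); Combining (union): the cone at (11, 13.5) lies entirely inside the r=6.5 cylinder at (8, 13.5), so the union is just the r=6.5 cylinder at (8, 13.5) — 1 connected region. The outline is a single polygon with 6 vertices. Extrusion per mm of travel: 0.4 × 0.3 / (π × 0.875²) = 0.049890. Accumulating E over each segment gives final E = 1.9459.

G0 X1.50 Y13.50 Z24.00
G1 X4.75 Y7.87 E0.3243
G1 X11.25 Y7.87 E0.6486
G1 X14.50 Y13.50 E0.9729
G1 X11.25 Y19.13 E1.2973
G1 X4.75 Y19.13 E1.6215
G1 X1.50 Y13.50 E1.9459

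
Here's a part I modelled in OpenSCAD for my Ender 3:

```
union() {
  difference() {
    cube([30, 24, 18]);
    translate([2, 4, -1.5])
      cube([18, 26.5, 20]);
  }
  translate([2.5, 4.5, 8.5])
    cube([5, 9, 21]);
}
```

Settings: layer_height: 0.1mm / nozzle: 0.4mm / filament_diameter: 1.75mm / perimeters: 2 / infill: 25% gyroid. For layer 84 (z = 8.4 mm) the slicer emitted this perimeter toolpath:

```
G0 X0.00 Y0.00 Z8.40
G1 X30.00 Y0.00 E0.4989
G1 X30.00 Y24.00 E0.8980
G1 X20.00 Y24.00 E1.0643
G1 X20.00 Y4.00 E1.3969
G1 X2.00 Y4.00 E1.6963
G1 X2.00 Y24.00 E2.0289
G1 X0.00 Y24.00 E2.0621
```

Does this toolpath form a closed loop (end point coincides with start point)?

no

Start point (G0): (0.00, 0.00). End point (last G1): the path does not return to the start — open.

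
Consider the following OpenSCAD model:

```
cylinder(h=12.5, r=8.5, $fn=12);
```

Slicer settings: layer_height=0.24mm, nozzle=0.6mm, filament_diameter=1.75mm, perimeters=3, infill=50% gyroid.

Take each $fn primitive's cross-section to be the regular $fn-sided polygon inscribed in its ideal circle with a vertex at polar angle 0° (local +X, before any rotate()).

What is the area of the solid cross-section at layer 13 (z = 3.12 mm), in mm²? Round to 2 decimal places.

At z = 3.12 mm: the r=8.5 cylinder contributes a regular 12-gon of circumradius 8.5 (area = (12/2)·8.500²·sin(360°/12) = 216.75 mm²). Overall, the cross-section is a single solid region. Net area = 216.75 mm².

216.75 mm²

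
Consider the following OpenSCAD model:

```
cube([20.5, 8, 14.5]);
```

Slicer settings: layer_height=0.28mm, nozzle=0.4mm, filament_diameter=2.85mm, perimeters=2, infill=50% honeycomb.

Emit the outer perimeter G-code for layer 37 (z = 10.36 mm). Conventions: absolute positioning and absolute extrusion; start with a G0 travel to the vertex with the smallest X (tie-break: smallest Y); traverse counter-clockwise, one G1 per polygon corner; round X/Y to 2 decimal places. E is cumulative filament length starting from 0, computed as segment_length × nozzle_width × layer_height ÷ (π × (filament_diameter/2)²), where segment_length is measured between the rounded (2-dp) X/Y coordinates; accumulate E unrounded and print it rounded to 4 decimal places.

At z = 10.36 mm: the 20.5×8 cube contributes its full rectangle. The outline is a single polygon with 4 vertices. Extrusion per mm of travel: 0.4 × 0.28 / (π × 1.425²) = 0.017557. Accumulating E over each segment gives final E = 1.0007.

G0 X0.00 Y0.00 Z10.36
G1 X20.50 Y0.00 E0.3599
G1 X20.50 Y8.00 E0.5004
G1 X0.00 Y8.00 E0.8603
G1 X0.00 Y0.00 E1.0007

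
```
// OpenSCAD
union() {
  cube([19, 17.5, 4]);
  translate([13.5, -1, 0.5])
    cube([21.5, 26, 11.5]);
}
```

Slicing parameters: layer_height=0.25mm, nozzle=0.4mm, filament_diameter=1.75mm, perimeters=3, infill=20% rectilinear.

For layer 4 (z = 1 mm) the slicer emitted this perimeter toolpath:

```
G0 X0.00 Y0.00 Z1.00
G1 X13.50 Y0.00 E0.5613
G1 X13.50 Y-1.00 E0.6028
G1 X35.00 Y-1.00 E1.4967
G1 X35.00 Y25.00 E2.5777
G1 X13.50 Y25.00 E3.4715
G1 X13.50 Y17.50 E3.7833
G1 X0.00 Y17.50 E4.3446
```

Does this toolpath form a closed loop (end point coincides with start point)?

Start point (G0): (0.00, 0.00). End point (last G1): the path does not return to the start — open.

no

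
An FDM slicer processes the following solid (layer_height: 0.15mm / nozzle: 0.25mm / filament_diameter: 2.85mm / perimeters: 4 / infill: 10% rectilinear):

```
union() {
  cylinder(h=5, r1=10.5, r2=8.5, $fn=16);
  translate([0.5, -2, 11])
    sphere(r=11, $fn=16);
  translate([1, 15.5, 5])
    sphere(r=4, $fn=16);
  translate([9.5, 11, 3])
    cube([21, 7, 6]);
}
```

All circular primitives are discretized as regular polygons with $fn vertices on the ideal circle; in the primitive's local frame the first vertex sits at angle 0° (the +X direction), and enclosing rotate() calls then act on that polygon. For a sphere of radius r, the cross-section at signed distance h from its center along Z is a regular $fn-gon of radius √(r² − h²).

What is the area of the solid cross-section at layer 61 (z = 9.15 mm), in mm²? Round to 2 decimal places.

At z = 9.15 mm: the cone does not reach this height (z outside [0, 5]); the sphere at (0.5, -2): section is a regular 16-gon, circumradius = √(r²−h²) = √(11²−1.85²) = 10.843 (area = (16/2)·10.843²·sin(360°/16) = 359.96 mm²); the sphere at (1, 15.5) is absent (|z−center|=4.150 > r=4); the cube at (9.5, 11) is not intersected at this z (z outside [3, 9]); Merging all regions: only the r=11 sphere at (0.5, -2) is present, so the union is just that shape — area = 359.96 mm². Overall, the cross-section is a single solid region. Net area = 359.96 mm².

359.96 mm²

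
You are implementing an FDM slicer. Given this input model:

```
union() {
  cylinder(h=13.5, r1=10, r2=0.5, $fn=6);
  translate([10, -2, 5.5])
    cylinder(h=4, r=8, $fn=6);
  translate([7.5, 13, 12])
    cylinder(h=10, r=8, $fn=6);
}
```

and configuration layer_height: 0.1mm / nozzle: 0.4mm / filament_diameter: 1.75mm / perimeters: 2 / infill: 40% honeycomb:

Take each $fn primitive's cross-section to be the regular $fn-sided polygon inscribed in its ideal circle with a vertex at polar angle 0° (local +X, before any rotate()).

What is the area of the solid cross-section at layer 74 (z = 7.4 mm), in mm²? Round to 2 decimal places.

220.35 mm²

At z = 7.4 mm: the cone contributes a regular 6-gon of circumradius 4.793 (interpolated between r1=10 and r2=0.5 at t=0.548) (area = (6/2)·4.793²·sin(360°/6) = 59.68 mm²); the r=8 cylinder at (10, -2) gives a regular 6-gon of circumradius 8 (constant along its height) (area = (6/2)·8.000²·sin(360°/6) = 166.28 mm²); the cylinder at (7.5, 13) does not reach this height (z outside [12, 22]); Combining (union): the regions partially overlap — summed areas 225.95 mm² minus the doubly-counted overlap 5.60 mm² gives 220.35 mm² — area = 220.35 mm². Overall, the cross-section is a single solid region. Net area = 220.35 mm².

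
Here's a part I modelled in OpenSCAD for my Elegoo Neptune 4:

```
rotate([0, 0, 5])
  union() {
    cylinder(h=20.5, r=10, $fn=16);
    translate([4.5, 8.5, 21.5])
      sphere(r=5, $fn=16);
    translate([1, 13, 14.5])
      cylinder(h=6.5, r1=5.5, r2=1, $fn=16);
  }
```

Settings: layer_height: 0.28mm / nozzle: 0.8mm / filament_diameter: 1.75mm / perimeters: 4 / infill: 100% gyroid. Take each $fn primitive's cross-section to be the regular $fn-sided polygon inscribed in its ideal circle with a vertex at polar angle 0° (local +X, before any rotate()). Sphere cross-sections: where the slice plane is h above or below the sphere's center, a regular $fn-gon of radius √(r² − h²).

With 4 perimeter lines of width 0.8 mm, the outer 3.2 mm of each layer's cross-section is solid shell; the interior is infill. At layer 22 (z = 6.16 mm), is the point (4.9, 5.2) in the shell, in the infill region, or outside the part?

shell

At z = 6.16 mm: the cylinder: section is a regular 16-gon, circumradius r=10; the sphere at (4.5, 8.5) is not intersected at this z (|z−center|=15.340 > r=5); the cone at (1, 13) does not reach this height (z outside [14.5, 21]); Combining (union): only the r=10 cylinder is present, so the union is just that shape — 1 connected region; (rotated 5° about Z; rotation is an isometry so areas/perimeters/island counts are preserved). Overall, the cross-section is a single solid region. Undo the 5° rotation: the query point maps to (5.335, 4.753) in the un-rotated model frame. The nearest boundary edge runs (9.24, 3.83)→(7.07, 7.07); distance from the point to it = 2.73 mm. The point is inside the cross-section, 2.73 mm from the nearest boundary — within the 3.2 mm shell band (4 × 0.8).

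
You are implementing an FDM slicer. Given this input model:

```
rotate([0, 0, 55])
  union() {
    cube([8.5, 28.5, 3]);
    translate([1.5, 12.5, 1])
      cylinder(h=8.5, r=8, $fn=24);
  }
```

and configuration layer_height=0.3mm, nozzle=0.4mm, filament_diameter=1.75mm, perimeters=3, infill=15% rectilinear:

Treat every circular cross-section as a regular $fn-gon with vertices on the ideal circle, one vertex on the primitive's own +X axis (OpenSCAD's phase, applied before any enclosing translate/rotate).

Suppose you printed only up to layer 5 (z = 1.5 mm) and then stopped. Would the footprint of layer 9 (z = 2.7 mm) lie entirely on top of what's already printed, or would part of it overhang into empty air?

Compare the two slices. At z = 1.5: the cube (footprint 8.5×28.5) is included at this height (area 242.25 mm²); the r=8 cylinder at (1.5, 12.5) contributes a regular 24-gon of circumradius 8 (area = (24/2)·8.000²·sin(360°/24) = 198.77 mm²); Merging all regions: the regions partially overlap — summed areas 441.02 mm² minus the doubly-counted overlap 118.24 mm² gives 322.79 mm² — area = 322.79 mm²; (whole slice rotated 55° about Z — lengths, areas and connectivity unchanged). At z = 2.7: the 8.5×28.5 cube contributes its full rectangle (area 242.25 mm²); the cylinder at (1.5, 12.5): section is a regular 24-gon, circumradius r=8 (area = (24/2)·8.000²·sin(360°/24) = 198.77 mm²); Combining (union): the regions partially overlap — summed areas 441.02 mm² minus the doubly-counted overlap 118.24 mm² gives 322.79 mm² — area = 322.79 mm²; (whole slice rotated 55° about Z — lengths, areas and connectivity unchanged). Checking containment: the cross-section at z = 2.7 is a subset of the cross-section at z = 1.5.

entirely on top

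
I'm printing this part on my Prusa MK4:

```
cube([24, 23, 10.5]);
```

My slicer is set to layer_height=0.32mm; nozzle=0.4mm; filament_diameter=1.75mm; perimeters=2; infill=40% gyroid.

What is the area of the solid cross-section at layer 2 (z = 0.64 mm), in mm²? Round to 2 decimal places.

At z = 0.64 mm: the cube is present — its section is the full 24×23 rectangle (area 552.00 mm²). Overall, the cross-section is a single solid region. Net area = 552.00 mm².

552.00 mm²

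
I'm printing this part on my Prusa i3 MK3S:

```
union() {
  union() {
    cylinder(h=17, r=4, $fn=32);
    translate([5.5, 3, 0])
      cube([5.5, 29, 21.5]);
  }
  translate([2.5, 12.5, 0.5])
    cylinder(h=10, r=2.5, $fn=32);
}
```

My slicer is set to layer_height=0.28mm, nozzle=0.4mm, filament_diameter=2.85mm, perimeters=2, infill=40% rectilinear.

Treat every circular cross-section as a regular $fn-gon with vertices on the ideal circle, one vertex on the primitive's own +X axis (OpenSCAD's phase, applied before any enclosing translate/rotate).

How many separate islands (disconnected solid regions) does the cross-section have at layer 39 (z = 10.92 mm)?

2

At z = 10.92 mm: the r=4 cylinder gives a regular 32-gon of circumradius 4 (constant along its height); the cube at (5.5, 3) is present — its section is the full 5.5×29 rectangle; Taking the union: the 2 present regions are separate (no shared area or edge), so areas and boundary lengths simply add and each stays a separate island — 2 connected regions; the cylinder at (2.5, 12.5) is absent (z outside [0.5, 10.5]); Combining (union): only the result so far is present, so the union is just that shape — 2 connected regions. Overall, the cross-section has 2 separate islands. Island count = 2.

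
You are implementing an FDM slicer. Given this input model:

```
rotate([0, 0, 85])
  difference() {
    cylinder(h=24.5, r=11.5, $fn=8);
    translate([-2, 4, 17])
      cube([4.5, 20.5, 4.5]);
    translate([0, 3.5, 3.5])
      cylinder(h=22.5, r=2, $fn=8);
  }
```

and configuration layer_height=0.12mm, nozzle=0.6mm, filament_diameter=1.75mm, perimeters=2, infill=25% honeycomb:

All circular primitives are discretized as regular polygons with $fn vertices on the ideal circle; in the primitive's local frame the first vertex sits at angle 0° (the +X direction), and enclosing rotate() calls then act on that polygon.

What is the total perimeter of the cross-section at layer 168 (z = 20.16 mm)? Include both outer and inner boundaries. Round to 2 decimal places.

At z = 20.16 mm: the r=11.5 cylinder gives a regular 8-gon of circumradius 11.5 (constant along its height) (perimeter = 2·8·11.500·sin(180°/8) = 70.41 mm); the cube at (-2, 4) (footprint 4.5×20.5) is included at this height (perimeter 50.00 mm); the cylinder at (0, 3.5): section is a regular 8-gon, circumradius r=2 (perimeter = 2·8·2.000·sin(180°/8) = 12.25 mm); After the difference (first − rest): starting from the r=11.5 cylinder, the 4.5×20.5 cube at (-2, 4) partially overlaps it — only the 31.63 mm² overlap (of its 92.25 mm²) is removed, clipping the outline; the r=2 cylinder at (0, 3.5) partially overlaps it — only the 7.55 mm² overlap (of its 11.31 mm²) is removed, clipping the outline — boundary = 86.80 mm; (rotated 85° about Z; rotation is an isometry so areas/perimeters/island counts are preserved). Overall, the cross-section is a single solid region. Total boundary length (outer) = 86.80 mm.

86.80 mm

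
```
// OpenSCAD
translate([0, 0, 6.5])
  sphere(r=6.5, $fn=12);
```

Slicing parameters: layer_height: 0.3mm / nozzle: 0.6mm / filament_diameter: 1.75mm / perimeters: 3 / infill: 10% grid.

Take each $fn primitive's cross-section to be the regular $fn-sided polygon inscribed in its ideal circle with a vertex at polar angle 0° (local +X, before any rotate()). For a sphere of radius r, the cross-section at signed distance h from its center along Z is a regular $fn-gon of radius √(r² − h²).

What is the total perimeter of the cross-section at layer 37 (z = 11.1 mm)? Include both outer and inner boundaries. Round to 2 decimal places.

28.53 mm

At z = 11.1 mm: the sphere: section is a regular 12-gon, circumradius = √(r²−h²) = √(6.5²−4.6²) = 4.592 (perimeter = 2·12·4.592·sin(180°/12) = 28.53 mm). Overall, the cross-section is a single solid region. Total boundary length (outer) = 28.53 mm.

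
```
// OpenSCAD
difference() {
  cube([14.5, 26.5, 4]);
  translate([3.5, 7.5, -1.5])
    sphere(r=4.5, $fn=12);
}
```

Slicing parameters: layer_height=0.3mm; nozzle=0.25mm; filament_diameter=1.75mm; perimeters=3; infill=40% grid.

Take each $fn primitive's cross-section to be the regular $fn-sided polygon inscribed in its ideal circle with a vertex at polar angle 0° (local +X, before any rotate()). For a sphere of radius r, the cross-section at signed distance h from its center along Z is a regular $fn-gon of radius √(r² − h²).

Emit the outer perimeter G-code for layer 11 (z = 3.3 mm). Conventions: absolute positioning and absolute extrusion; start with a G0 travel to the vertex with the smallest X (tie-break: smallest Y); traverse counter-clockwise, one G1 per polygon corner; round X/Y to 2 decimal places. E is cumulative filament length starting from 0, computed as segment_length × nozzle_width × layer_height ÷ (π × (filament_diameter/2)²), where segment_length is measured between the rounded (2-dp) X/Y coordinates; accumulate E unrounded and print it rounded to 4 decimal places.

G0 X0.00 Y0.00 Z3.30
G1 X14.50 Y0.00 E0.4521
G1 X14.50 Y26.50 E1.2784
G1 X0.00 Y26.50 E1.7306
G1 X0.00 Y0.00 E2.5569

At z = 3.3 mm: the 14.5×26.5 cube contributes its full rectangle; the sphere at (3.5, 7.5) does not reach this height (|z−center|=4.800 > r=4.5); Taking the first minus the rest: none of the subtracted shapes is present at this height, so the 14.5×26.5 cube is unchanged — 1 connected region. The outline is a single polygon with 4 vertices. Extrusion per mm of travel: 0.25 × 0.3 / (π × 0.875²) = 0.031181. Accumulating E over each segment gives final E = 2.5569.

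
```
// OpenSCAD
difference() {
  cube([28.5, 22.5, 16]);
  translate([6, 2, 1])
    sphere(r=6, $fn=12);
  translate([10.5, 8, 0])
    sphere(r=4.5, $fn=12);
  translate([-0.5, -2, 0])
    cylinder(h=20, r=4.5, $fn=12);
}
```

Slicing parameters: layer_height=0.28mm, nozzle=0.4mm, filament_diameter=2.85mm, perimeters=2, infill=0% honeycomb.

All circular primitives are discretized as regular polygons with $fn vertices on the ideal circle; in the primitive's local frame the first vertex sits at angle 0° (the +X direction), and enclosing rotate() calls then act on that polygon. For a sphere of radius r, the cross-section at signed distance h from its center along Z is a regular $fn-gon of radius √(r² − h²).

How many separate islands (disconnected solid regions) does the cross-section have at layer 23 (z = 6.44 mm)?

At z = 6.44 mm: the cube is present — its section is the full 28.5×22.5 rectangle; the r=6 sphere at (6, 2) slices to a regular 12-gon of circumradius 2.531 (√(r²−h²) with h=5.44 from center); the sphere at (10.5, 8) is absent (|z−center|=6.440 > r=4.5); the r=4.5 cylinder at (-0.5, -2) gives a regular 12-gon of circumradius 4.5 (constant along its height); Taking the first minus the rest: starting from the 28.5×22.5 cube, the r=6 sphere at (6, 2) partially overlaps it — only the 18.27 mm² overlap (of its 19.22 mm²) is removed, clipping the outline; the r=4.5 cylinder at (-0.5, -2) partially overlaps it — only the 5.51 mm² overlap (of its 60.75 mm²) is removed, clipping the outline — 1 connected region. Overall, the cross-section is a single solid region. Island count = 1.

1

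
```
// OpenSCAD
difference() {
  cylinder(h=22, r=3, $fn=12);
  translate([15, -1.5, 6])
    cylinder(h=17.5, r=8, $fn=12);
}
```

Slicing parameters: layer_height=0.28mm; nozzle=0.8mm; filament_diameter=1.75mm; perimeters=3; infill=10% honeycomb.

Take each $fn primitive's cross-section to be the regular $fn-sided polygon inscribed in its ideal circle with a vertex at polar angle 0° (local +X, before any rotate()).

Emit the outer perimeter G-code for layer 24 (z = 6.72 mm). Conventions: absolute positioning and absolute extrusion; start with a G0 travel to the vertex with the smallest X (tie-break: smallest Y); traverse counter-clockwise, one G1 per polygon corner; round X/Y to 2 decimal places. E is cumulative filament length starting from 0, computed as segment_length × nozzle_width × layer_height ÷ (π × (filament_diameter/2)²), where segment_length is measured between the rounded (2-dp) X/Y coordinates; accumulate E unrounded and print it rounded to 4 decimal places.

At z = 6.72 mm: the r=3 cylinder gives a regular 12-gon of circumradius 3 (constant along its height); the cylinder at (15, -1.5): section is a regular 12-gon, circumradius r=8; After the difference (first − rest): starting from the r=3 cylinder, the r=8 cylinder at (15, -1.5) misses the remaining region (no effect) — 1 connected region. The outline is a single polygon with 12 vertices. Extrusion per mm of travel: 0.8 × 0.28 / (π × 0.875²) = 0.093128. Accumulating E over each segment gives final E = 1.7361.

G0 X-3.00 Y0.00 Z6.72
G1 X-2.60 Y-1.50 E0.1446
G1 X-1.50 Y-2.60 E0.2894
G1 X0.00 Y-3.00 E0.4340
G1 X1.50 Y-2.60 E0.5786
G1 X2.60 Y-1.50 E0.7235
G1 X3.00 Y0.00 E0.8680
G1 X2.60 Y1.50 E1.0126
G1 X1.50 Y2.60 E1.1575
G1 X0.00 Y3.00 E1.3021
G1 X-1.50 Y2.60 E1.4466
G1 X-2.60 Y1.50 E1.5915
G1 X-3.00 Y0.00 E1.7361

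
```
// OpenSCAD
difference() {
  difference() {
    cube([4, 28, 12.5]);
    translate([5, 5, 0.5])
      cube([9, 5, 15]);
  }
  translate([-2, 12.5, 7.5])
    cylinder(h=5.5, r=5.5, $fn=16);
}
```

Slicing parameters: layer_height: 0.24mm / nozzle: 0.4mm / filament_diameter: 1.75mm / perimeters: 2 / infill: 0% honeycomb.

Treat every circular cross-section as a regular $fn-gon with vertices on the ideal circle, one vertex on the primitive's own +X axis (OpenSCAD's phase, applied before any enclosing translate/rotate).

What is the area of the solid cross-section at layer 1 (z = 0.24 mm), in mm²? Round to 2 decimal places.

At z = 0.24 mm: the cube (footprint 4×28) is included at this height (area 112.00 mm²); the cube at (5, 5) is absent (z outside [0.5, 15.5]); Taking the first minus the rest: none of the subtracted shapes is present at this height, so the 4×28 cube is unchanged — area = 112.00 mm²; the cylinder at (-2, 12.5) is absent (z outside [7.5, 13]); Subtracting the remaining from the first: none of the subtracted shapes is present at this height, so that combined region is unchanged — area = 112.00 mm². Overall, the cross-section is a single solid region. Net area = 112.00 mm².

112.00 mm²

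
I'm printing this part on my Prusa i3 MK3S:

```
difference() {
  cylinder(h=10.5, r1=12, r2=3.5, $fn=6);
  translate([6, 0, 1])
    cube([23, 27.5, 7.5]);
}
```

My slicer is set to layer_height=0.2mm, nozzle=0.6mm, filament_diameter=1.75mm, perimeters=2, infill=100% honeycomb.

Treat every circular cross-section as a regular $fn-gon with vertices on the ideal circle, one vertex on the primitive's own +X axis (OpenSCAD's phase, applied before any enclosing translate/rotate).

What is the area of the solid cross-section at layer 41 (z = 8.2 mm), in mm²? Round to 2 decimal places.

At z = 8.2 mm: the cone contributes a regular 6-gon of circumradius 5.362 (interpolated between r1=12 and r2=3.5 at t=0.781) (area = (6/2)·5.362²·sin(360°/6) = 74.69 mm²); the cube at (6, 0) (footprint 23×27.5) is included at this height (area 632.50 mm²); Subtracting the remaining from the first: starting from the cone (74.69 mm²), the 23×27.5 cube at (6, 0) misses the remaining region (no effect) — area = 74.69 mm². Overall, the cross-section is a single solid region. Net area = 74.69 mm².

74.69 mm²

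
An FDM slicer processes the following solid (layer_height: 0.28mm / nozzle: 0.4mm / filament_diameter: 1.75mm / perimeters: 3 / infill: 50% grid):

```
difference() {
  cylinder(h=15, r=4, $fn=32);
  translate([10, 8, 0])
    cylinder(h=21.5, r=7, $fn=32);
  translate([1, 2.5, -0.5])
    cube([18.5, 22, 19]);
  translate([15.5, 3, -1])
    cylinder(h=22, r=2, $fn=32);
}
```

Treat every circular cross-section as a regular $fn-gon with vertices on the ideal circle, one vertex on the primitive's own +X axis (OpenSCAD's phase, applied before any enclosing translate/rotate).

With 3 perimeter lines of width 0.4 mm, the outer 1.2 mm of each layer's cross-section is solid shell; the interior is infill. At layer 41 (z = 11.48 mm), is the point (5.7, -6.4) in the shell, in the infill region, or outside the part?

outside

At z = 11.48 mm: the r=4 cylinder contributes a regular 32-gon of circumradius 4; the r=7 cylinder at (10, 8) contributes a regular 32-gon of circumradius 7; the 18.5×22 cube at (1, 2.5) contributes its full rectangle; the cylinder at (15.5, 3): section is a regular 32-gon, circumradius r=2; Subtracting the remaining from the first: starting from the r=4 cylinder, the r=7 cylinder at (10, 8) misses the remaining region (no effect); the 18.5×22 cube at (1, 2.5) partially overlaps it — only the 1.77 mm² overlap (of its 407.00 mm²) is removed, clipping the outline; the r=2 cylinder at (15.5, 3) misses the remaining region (no effect) — 1 connected region. Overall, the cross-section is a single solid region. The nearest boundary edge runs (2.83, -2.83)→(2.22, -3.33); distance from the point to it = 4.58 mm. The point is not inside any of the regions above, so it lies outside the cross-section (4.58 mm from the nearest boundary).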